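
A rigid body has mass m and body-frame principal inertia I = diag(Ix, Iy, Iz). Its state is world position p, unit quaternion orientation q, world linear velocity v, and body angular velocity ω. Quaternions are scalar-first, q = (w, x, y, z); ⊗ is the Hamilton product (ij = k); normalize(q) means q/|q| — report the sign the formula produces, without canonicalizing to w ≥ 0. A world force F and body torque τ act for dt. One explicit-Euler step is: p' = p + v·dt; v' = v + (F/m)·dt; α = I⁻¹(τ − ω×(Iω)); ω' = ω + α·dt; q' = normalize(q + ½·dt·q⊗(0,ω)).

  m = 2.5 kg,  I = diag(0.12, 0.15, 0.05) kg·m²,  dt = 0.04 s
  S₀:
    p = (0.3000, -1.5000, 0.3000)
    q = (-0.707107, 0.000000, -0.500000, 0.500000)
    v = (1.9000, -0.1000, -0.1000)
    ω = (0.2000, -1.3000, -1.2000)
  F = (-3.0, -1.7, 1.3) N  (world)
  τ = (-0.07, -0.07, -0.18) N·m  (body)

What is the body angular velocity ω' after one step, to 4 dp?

α = I⁻¹(τ − ω×Iω) = (0.7167, -0.3547, -3.4440)
ω' = ω + α·dt = (0.2287, -1.3142, -1.3378)

ω' = (0.2287, -1.3142, -1.3378)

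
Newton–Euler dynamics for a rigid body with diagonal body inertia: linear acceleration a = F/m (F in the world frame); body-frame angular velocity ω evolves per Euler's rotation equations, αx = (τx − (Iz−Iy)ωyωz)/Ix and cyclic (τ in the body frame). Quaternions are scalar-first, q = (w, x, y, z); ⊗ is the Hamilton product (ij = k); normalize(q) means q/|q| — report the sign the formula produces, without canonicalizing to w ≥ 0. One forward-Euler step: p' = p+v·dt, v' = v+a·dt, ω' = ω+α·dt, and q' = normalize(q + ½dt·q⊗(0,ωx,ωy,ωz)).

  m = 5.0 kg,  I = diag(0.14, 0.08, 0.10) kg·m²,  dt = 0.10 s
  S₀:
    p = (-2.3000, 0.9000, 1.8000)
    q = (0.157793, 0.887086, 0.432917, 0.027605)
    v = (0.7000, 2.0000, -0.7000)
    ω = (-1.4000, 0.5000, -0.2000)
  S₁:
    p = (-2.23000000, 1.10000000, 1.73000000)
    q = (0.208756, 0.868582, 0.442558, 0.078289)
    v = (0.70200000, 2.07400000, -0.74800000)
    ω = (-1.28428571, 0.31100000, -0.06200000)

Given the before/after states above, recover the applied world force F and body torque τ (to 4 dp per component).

F = (0.1000, 3.7000, -2.4000)
τ = (0.1600, -0.1400, 0.1800)

Δv = v₁−v₀ = (0.00200000, 0.07400000, -0.04800000)
F = m·Δv/dt = (0.1000, 3.7000, -2.4000)
ω₁ − ω₀ = (0.11571429, -0.18900000, 0.13800000)
I·α + gyro = (0.1600, -0.1400, 0.1800)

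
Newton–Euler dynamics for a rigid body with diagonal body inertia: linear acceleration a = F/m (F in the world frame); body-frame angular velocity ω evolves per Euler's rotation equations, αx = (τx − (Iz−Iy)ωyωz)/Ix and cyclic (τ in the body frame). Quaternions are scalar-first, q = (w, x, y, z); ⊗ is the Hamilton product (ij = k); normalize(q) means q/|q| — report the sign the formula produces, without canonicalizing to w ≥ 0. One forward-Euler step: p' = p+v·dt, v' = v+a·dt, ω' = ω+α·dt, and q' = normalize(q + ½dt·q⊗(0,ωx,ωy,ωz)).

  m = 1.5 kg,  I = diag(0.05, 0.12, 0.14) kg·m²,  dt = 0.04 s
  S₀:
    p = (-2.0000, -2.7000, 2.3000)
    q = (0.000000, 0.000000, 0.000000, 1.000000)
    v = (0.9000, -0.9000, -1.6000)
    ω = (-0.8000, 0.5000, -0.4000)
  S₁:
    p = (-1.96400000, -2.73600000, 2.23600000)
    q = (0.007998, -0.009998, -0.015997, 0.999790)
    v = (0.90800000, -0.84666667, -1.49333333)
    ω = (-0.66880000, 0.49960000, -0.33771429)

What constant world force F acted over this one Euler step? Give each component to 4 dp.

Δv = v₁−v₀ = (0.00800000, 0.05333333, 0.10666667)
m·(v₁−v₀)/dt = (0.3000, 2.0000, 4.0000)

F = (0.3000, 2.0000, 4.0000)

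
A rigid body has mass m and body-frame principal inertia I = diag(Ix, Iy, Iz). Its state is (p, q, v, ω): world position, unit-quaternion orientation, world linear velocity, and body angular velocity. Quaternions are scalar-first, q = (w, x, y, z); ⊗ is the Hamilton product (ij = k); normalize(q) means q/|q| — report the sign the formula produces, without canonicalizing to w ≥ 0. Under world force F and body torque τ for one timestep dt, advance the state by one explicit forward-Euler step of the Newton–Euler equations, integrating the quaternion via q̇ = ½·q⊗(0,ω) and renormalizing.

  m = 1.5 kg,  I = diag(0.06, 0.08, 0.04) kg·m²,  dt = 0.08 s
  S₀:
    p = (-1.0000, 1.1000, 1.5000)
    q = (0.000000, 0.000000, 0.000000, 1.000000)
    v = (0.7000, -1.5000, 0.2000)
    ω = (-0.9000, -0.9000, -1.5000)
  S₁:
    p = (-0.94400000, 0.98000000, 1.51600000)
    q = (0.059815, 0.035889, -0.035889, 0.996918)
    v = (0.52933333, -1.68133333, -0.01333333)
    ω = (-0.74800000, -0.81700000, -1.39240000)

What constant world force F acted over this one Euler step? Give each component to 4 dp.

F = (-3.2000, -3.4000, -4.0000)

Δv = v₁−v₀ = (-0.17066667, -0.18133333, -0.21333333)
m·(v₁−v₀)/dt = (-3.2000, -3.4000, -4.0000)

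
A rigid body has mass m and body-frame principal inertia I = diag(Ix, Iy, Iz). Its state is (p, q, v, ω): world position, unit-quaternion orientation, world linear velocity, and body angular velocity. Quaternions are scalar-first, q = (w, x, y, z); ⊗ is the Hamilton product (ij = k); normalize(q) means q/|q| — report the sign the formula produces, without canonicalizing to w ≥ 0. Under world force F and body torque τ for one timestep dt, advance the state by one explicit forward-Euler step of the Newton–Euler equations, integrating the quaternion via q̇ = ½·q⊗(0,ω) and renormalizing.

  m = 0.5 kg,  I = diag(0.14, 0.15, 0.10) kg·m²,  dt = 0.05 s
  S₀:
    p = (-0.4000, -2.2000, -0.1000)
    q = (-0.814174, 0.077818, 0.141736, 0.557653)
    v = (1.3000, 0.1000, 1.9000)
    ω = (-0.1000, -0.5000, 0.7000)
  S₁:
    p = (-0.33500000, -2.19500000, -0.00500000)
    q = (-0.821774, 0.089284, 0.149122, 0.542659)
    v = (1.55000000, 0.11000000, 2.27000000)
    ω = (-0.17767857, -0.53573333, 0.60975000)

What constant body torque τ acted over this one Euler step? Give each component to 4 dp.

Δω = ω₁−ω₀ = (-0.07767857, -0.03573333, -0.09025000)
precession coupling = (0.0175, -0.0028, 0.0005)
τ = I·(Δω/dt) + ω₀×(Iω₀) = (-0.2000, -0.1100, -0.1800)

τ = (-0.2000, -0.1100, -0.1800)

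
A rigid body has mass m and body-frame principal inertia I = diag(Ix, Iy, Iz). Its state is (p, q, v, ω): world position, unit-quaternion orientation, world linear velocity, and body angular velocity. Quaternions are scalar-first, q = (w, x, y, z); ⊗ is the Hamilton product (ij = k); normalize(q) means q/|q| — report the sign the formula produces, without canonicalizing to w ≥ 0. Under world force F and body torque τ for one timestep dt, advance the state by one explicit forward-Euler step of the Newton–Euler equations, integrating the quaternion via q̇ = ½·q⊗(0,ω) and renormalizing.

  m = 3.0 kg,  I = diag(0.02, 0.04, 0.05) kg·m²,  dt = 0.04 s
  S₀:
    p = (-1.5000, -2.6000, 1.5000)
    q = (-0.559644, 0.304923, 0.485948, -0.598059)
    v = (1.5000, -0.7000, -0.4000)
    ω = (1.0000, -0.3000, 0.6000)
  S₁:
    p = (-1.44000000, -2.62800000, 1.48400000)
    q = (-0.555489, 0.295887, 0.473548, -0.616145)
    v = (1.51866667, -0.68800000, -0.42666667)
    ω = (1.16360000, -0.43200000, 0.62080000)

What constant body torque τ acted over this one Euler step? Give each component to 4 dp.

rate change Δω = (0.16360000, -0.13200000, 0.02080000)
applied torque τ = (0.0800, -0.1500, 0.0200)

τ = (0.0800, -0.1500, 0.0200)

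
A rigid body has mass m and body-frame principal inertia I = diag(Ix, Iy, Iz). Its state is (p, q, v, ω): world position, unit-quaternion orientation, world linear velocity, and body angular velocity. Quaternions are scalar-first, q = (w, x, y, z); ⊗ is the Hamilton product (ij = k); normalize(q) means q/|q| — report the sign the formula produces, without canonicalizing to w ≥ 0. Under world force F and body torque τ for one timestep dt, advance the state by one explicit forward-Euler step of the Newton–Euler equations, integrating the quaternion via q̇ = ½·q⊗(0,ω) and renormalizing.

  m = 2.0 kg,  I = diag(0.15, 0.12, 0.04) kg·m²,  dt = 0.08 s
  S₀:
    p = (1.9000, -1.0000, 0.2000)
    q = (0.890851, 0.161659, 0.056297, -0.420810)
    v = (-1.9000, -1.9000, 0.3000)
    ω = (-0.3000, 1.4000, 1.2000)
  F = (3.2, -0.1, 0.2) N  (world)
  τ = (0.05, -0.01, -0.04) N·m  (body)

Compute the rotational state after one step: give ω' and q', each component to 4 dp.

ω' = (-0.2017, 1.4197, 1.0948)
q' = (0.9073, 0.1767, 0.1032, -0.3673)

precession coupling ω×(Iω) = (-0.1344, -0.0396, 0.0126)
(τ − ω×Iω)/I = (1.2293, 0.2467, -1.3150)
ω' = ω + α·dt = (-0.2017, 1.4197, 1.0948)
2q̇ = q⊗(0,ω) = (0.4746539, 0.3894351, 1.1794436, 1.3122329)
q + ½dt·q⊗(0,ω), renormalized = (0.9073, 0.1767, 0.1032, -0.3673)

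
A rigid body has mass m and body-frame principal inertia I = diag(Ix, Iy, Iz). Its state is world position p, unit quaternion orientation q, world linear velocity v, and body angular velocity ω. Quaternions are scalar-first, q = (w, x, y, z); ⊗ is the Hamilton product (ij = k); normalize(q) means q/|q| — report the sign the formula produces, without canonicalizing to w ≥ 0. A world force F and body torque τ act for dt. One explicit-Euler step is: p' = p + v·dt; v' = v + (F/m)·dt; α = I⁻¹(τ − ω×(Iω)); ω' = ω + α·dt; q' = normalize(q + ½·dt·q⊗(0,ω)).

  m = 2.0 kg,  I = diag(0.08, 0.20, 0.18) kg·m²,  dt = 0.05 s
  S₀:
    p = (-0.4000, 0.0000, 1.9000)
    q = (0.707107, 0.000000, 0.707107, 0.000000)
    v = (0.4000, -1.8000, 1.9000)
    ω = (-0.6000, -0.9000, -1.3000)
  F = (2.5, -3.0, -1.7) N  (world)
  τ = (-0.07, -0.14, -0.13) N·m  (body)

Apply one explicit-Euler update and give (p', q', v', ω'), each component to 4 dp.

ω×(Iω) gyroscopic = (-0.0234, -0.0780, 0.0648)
(τ − ω×Iω)/I = (-0.5825, -0.3100, -1.0822)
ω' = ω + α·dt = (-0.6291, -0.9155, -1.3541)
Hamilton product q⊗(0,ω) = (0.6363963, -1.3435033, -0.6363963, -0.4949749)
q + ½dt·q⊗(0,ω), renormalized = (0.7224, -0.0336, 0.6906, -0.0124)
p' = p + v·dt = (-0.3800, -0.0900, 1.9950)
v + (F/m)dt = (0.4625, -1.8750, 1.8575)

p' = (-0.3800, -0.0900, 1.9950)
q' = (0.7224, -0.0336, 0.6906, -0.0124)
v' = (0.4625, -1.8750, 1.8575)
ω' = (-0.6291, -0.9155, -1.3541)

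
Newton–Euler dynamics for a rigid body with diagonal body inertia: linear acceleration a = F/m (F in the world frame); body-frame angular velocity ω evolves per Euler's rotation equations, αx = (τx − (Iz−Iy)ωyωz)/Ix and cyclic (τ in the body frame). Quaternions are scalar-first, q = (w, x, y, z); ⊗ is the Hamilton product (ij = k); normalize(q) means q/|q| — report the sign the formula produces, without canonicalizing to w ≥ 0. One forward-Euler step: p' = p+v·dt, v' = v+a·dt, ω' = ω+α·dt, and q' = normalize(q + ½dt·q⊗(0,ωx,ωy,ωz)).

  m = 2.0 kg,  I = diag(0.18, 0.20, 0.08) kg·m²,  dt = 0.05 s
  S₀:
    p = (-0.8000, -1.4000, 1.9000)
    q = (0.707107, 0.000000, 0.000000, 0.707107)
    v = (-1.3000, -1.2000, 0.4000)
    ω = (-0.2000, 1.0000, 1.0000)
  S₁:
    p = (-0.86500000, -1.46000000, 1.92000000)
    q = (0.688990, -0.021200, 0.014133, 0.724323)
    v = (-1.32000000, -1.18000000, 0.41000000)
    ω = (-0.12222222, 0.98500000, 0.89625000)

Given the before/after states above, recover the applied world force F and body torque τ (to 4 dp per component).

F = (-0.8000, 0.8000, 0.4000)
τ = (0.1600, -0.0800, -0.1700)

Δω = ω₁−ω₀ = (0.07777778, -0.01500000, -0.10375000)
precession coupling = (-0.1200, -0.0200, -0.0040)
applied torque τ = (0.1600, -0.0800, -0.1700)
v₁ − v₀ = (-0.02000000, 0.02000000, 0.01000000)
m·(v₁−v₀)/dt = (-0.8000, 0.8000, 0.4000)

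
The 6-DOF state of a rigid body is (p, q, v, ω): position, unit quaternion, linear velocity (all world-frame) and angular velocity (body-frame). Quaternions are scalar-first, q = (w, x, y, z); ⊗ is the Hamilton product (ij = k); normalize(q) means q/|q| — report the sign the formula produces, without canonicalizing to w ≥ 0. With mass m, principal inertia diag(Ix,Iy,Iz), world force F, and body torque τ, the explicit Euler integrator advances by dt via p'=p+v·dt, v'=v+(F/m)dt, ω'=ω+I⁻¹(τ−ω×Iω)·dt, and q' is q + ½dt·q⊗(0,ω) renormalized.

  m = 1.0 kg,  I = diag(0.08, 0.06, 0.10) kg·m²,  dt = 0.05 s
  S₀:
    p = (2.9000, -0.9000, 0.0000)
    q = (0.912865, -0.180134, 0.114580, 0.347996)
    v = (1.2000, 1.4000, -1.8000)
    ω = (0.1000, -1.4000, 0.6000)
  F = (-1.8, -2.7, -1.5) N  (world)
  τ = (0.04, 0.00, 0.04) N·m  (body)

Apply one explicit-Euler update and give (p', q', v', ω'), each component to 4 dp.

p' = (2.9600, -0.8300, -0.0900)
q' = (0.9114, -0.1638, 0.0861, 0.3674)
v' = (1.1100, 1.2650, -1.8750)
ω' = (0.1460, -1.3990, 0.6186)

angular accel α = (0.9200, 0.0200, 0.3720)
ω + α·dt = (0.1460, -1.3990, 0.6186)
2q̇ = q⊗(0,ω) = (-0.0303722, 0.6472289, -1.1351310, 0.7884486)
q + ½dt·q⊗(0,ω), renormalized = (0.9114, -0.1638, 0.0861, 0.3674)
p' = p + v·dt = (2.9600, -0.8300, -0.0900)
v' = v + a·dt = (1.1100, 1.2650, -1.8750)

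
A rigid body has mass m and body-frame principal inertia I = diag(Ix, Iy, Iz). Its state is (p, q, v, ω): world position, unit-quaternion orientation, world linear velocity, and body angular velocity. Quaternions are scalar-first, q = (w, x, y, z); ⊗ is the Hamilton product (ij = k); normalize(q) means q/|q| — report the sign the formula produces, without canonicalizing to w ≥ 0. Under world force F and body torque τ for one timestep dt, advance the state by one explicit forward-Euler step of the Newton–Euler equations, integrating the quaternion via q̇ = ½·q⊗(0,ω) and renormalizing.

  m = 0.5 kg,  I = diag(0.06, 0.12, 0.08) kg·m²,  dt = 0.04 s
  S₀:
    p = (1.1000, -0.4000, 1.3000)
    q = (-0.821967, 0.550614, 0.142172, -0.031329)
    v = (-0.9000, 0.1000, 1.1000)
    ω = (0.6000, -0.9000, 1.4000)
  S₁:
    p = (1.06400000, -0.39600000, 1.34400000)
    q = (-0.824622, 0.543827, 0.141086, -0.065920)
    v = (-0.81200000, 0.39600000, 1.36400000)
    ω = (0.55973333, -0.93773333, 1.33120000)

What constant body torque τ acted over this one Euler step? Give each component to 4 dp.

ω₁ − ω₀ = (-0.04026667, -0.03773333, -0.06880000)
τ = I·(Δω/dt) + ω₀×(Iω₀) = (-0.0100, -0.1300, -0.1700)

τ = (-0.0100, -0.1300, -0.1700)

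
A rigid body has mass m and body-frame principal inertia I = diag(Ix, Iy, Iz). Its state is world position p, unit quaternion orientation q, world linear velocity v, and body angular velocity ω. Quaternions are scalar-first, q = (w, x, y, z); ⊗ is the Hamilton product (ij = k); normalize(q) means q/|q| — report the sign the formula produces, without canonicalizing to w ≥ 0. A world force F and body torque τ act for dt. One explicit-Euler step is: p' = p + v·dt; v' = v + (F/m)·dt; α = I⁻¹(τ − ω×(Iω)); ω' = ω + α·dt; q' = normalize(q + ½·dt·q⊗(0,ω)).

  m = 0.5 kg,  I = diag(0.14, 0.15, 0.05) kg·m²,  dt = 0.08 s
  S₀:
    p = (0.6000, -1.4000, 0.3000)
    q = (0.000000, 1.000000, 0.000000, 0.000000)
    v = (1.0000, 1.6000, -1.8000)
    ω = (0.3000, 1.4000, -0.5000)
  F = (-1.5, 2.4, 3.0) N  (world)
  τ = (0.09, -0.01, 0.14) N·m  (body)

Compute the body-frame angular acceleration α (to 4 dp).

gyro term ω×Iω = (0.0700, -0.0135, 0.0042)
α = I⁻¹(τ − ω×Iω) = (0.1429, 0.0233, 2.7160)

α = (0.1429, 0.0233, 2.7160)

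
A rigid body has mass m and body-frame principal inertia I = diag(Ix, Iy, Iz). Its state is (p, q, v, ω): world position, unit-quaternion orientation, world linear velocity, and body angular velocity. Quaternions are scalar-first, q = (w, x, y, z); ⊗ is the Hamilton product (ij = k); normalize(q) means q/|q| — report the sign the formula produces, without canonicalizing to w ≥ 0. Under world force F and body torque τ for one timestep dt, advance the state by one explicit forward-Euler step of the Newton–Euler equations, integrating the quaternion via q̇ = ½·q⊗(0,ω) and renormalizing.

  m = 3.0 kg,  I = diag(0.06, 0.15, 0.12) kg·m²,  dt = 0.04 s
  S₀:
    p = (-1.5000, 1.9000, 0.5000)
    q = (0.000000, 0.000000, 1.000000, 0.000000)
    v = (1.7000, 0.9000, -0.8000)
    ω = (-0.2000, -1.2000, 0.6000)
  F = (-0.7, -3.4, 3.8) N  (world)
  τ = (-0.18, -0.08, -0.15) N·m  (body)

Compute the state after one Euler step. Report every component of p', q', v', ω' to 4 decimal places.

p' = (-1.4320, 1.9360, 0.4680)
q' = (0.0240, 0.0120, 0.9996, 0.0040)
v' = (1.6907, 0.8547, -0.7493)
ω' = (-0.3344, -1.2233, 0.5428)

linear accel F/m = (-0.2333, -1.1333, 1.2667)
p' = p + v·dt = (-1.4320, 1.9360, 0.4680)
v' = v + a·dt = (1.6907, 0.8547, -0.7493)
ω×(Iω) gyroscopic = (0.0216, 0.0072, 0.0216)
α = I⁻¹(τ − ω×Iω) = (-3.3600, -0.5813, -1.4300)
ω' = ω + α·dt = (-0.3344, -1.2233, 0.5428)
q⊗(0,ω) = (1.2000000, 0.6000000, 0.0000000, 0.2000000)
q + ½dt·q⊗(0,ω), renormalized = (0.0240, 0.0120, 0.9996, 0.0040)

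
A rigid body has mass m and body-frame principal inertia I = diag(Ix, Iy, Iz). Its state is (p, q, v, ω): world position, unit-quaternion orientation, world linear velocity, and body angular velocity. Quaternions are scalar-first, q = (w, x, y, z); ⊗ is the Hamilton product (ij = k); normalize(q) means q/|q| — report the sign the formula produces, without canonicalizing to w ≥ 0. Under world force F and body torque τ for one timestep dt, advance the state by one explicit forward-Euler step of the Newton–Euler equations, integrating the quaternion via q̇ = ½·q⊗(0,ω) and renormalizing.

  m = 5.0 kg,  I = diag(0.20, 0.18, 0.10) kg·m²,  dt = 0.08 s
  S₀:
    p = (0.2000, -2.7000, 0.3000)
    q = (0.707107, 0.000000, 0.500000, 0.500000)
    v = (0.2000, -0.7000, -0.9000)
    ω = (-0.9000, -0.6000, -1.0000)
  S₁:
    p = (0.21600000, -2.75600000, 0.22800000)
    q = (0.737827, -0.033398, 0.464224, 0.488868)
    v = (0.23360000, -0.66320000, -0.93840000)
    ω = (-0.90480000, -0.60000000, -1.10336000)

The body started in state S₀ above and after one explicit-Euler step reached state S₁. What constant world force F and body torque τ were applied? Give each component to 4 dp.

v₁ − v₀ = (0.03360000, 0.03680000, -0.03840000)
applied force F = (2.1000, 2.3000, -2.4000)
Δω = ω₁−ω₀ = (-0.00480000, 0.00000000, -0.10336000)
applied torque τ = (-0.0600, 0.0900, -0.1400)

F = (2.1000, 2.3000, -2.4000)
τ = (-0.0600, 0.0900, -0.1400)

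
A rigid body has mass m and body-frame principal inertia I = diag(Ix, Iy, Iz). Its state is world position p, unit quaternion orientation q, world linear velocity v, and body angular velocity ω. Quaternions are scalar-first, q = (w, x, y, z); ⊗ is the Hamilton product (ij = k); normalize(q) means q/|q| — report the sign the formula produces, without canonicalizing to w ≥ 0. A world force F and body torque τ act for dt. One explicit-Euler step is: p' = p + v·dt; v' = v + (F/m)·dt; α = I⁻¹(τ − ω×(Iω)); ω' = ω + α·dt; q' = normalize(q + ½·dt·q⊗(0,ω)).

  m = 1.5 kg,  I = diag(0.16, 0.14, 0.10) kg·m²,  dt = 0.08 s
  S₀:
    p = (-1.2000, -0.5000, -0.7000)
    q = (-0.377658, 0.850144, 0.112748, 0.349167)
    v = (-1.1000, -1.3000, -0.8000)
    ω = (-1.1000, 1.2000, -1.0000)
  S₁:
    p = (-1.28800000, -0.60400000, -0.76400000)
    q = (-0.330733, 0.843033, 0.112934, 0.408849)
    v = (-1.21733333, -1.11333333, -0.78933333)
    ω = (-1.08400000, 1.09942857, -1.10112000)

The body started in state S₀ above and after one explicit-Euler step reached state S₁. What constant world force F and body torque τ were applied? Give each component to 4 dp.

F = (-2.2000, 3.5000, 0.2000)
τ = (0.0800, -0.1100, -0.1000)

rate change Δω = (0.01600000, -0.10057143, -0.10112000)
I·α + gyro = (0.0800, -0.1100, -0.1000)
Δv = v₁−v₀ = (-0.11733333, 0.18666667, 0.01066667)
m·(v₁−v₀)/dt = (-2.2000, 3.5000, 0.2000)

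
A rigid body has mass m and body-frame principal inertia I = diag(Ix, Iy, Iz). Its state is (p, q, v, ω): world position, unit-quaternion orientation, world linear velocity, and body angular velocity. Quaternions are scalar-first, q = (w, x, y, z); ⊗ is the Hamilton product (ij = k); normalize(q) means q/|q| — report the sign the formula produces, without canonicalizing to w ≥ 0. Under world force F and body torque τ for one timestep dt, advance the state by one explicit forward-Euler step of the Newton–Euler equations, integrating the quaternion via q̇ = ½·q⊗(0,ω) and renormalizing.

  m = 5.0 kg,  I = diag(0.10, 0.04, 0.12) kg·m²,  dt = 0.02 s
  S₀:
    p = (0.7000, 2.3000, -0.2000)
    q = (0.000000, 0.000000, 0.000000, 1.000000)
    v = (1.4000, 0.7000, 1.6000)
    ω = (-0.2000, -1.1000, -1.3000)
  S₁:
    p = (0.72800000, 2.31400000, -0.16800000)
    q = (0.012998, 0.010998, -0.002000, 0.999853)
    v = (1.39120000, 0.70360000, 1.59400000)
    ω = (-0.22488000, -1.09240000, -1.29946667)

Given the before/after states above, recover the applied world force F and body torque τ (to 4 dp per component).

F = (-2.2000, 0.9000, -1.5000)
τ = (-0.0100, 0.0100, -0.0100)

velocity change Δv = (-0.00880000, 0.00360000, -0.00600000)
m·(v₁−v₀)/dt = (-2.2000, 0.9000, -1.5000)
Δω = ω₁−ω₀ = (-0.02488000, 0.00760000, 0.00053333)
gyro term ω₀×Iω₀ = (0.1144, -0.0052, -0.0132)
τ = I·(Δω/dt) + ω₀×(Iω₀) = (-0.0100, 0.0100, -0.0100)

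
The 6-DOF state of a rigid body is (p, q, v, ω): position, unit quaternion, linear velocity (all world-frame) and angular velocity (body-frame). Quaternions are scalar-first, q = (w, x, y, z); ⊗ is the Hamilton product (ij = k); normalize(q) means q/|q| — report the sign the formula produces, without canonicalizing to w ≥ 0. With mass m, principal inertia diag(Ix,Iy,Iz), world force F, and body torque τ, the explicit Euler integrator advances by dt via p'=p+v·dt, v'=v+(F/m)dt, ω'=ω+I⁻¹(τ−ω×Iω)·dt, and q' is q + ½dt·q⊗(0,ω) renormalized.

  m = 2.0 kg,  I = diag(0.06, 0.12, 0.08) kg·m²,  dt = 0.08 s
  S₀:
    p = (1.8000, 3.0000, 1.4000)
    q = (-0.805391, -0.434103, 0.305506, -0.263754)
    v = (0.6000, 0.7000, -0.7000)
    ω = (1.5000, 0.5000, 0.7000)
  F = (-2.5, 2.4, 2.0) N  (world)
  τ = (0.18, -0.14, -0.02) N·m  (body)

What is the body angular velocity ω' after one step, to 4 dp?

gyro term ω×Iω = (-0.0140, -0.0210, 0.0450)
(τ − ω×Iω)/I = (3.2333, -0.9917, -0.8125)
ω + α·dt = (1.7587, 0.4207, 0.6350)

ω' = (1.7587, 0.4207, 0.6350)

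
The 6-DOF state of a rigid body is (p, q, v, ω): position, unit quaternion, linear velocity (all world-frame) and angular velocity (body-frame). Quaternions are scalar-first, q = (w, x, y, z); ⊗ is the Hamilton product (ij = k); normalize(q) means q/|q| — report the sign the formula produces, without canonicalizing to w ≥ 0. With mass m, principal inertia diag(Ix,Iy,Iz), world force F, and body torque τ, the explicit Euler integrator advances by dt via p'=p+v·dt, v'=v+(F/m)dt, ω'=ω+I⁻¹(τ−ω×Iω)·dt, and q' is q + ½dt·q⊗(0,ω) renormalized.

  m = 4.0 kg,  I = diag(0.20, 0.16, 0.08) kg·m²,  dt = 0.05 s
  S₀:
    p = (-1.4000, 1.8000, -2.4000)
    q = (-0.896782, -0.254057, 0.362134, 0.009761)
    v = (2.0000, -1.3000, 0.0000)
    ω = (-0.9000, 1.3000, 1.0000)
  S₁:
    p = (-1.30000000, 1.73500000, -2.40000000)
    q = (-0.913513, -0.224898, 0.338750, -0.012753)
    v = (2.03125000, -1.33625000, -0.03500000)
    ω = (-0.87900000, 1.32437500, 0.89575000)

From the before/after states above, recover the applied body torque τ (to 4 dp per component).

rate change Δω = (0.02100000, 0.02437500, -0.10425000)
τ = I·(Δω/dt) + ω₀×(Iω₀) = (-0.0200, -0.0300, -0.1200)

τ = (-0.0200, -0.0300, -0.1200)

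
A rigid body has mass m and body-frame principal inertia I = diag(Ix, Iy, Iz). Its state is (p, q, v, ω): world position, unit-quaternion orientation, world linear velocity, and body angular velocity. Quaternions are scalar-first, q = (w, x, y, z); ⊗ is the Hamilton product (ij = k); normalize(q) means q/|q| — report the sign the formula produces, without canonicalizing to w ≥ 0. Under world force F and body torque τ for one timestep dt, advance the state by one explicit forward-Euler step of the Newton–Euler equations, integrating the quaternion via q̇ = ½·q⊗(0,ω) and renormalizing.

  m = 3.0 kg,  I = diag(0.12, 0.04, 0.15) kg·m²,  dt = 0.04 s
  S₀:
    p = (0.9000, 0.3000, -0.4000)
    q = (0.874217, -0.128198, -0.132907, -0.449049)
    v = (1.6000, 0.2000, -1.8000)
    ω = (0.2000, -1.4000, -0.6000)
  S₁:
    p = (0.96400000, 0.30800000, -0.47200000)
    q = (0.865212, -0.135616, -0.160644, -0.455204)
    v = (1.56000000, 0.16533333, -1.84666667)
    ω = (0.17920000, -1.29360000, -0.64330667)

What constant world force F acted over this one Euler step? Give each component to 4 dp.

Δv = v₁−v₀ = (-0.04000000, -0.03466667, -0.04666667)
applied force F = (-3.0000, -2.6000, -3.5000)

F = (-3.0000, -2.6000, -3.5000)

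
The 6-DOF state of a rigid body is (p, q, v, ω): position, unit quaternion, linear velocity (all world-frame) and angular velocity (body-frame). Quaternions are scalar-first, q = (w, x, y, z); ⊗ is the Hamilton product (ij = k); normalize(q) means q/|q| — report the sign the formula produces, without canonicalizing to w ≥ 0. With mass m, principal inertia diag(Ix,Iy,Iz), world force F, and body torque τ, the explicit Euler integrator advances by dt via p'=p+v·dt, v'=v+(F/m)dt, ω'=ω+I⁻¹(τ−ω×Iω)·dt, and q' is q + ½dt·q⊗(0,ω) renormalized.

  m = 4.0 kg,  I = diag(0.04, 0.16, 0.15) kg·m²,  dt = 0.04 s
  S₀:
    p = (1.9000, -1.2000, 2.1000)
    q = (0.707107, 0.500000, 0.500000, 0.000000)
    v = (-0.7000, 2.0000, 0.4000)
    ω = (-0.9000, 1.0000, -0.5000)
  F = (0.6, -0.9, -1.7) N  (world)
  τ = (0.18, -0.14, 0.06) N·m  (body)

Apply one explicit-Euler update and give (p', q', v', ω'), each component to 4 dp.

ω×(Iω) gyroscopic = (0.0050, -0.0495, -0.1080)
(τ − ω×Iω)/I = (4.3750, -0.5656, 1.1200)
ω' = ω + α·dt = (-0.7250, 0.9774, -0.4552)
Hamilton product q⊗(0,ω) = (-0.0500000, -0.8863963, 0.9571070, 0.5964465)
q' = normalize(q + ½dt·q⊗(0,ω)) = (0.7058, 0.4821, 0.5189, 0.0119)
p' = p + v·dt = (1.8720, -1.1200, 2.1160)
new velocity v' = (-0.6940, 1.9910, 0.3830)

p' = (1.8720, -1.1200, 2.1160)
q' = (0.7058, 0.4821, 0.5189, 0.0119)
v' = (-0.6940, 1.9910, 0.3830)
ω' = (-0.7250, 0.9774, -0.4552)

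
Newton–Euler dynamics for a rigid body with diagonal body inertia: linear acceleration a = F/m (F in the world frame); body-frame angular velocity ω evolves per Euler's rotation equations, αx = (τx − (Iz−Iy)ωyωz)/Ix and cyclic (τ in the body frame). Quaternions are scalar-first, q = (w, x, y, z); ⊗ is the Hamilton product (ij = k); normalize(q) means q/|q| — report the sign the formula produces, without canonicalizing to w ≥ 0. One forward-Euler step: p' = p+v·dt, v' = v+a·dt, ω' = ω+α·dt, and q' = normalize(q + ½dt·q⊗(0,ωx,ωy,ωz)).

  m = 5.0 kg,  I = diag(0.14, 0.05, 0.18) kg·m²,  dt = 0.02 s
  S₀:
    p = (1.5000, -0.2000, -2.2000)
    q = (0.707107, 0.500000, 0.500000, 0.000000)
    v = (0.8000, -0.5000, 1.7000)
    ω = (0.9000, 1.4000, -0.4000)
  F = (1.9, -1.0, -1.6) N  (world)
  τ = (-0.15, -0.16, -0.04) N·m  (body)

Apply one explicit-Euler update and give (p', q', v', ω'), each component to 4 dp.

p' = p + v·dt = (1.5160, -0.2100, -2.1660)
new velocity v' = (0.8076, -0.5040, 1.6936)
gyro term ω×Iω = (-0.0728, 0.0144, -0.1134)
(τ − ω×Iω)/I = (-0.5514, -3.4880, 0.4078)
ω + α·dt = (0.8890, 1.3302, -0.3918)
2q̇ = q⊗(0,ω) = (-1.1500000, 0.4363963, 1.1899498, -0.0328428)
q + ½dt·q⊗(0,ω), renormalized = (0.6955, 0.5043, 0.5118, -0.0003)

p' = (1.5160, -0.2100, -2.1660)
q' = (0.6955, 0.5043, 0.5118, -0.0003)
v' = (0.8076, -0.5040, 1.6936)
ω' = (0.8890, 1.3302, -0.3918)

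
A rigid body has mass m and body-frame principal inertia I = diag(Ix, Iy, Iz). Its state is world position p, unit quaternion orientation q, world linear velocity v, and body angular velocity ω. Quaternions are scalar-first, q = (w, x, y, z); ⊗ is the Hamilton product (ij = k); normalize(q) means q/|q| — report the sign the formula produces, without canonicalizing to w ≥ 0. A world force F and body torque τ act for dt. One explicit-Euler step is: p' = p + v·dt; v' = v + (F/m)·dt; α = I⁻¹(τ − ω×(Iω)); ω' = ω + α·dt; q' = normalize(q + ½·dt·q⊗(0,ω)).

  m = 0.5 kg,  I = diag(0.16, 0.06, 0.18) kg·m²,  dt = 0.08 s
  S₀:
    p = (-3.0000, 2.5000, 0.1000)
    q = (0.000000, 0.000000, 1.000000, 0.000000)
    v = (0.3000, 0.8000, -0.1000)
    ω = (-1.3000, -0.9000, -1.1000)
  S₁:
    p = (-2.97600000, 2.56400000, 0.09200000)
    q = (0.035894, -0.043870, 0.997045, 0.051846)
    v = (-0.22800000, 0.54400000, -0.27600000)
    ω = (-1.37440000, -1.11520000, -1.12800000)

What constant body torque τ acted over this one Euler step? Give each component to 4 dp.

ω₁ − ω₀ = (-0.07440000, -0.21520000, -0.02800000)
τ = I·(Δω/dt) + ω₀×(Iω₀) = (-0.0300, -0.1900, -0.1800)

τ = (-0.0300, -0.1900, -0.1800)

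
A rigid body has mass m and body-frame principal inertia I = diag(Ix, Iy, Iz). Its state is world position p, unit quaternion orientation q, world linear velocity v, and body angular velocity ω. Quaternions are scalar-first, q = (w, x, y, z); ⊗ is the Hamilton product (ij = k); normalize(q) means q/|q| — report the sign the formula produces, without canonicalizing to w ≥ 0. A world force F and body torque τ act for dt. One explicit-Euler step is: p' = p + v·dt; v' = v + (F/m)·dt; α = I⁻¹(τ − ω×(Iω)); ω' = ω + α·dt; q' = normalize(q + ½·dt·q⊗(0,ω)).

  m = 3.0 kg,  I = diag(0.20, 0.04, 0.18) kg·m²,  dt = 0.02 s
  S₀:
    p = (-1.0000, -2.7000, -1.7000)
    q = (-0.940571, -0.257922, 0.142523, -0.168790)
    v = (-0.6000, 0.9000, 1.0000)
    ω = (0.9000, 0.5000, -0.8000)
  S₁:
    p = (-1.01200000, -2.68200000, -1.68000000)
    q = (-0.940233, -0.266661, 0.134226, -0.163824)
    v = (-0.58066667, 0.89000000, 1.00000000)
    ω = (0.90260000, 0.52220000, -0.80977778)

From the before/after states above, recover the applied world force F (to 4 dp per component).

F = (2.9000, -1.5000, 0.0000)

velocity change Δv = (0.01933333, -0.01000000, 0.00000000)
applied force F = (2.9000, -1.5000, 0.0000)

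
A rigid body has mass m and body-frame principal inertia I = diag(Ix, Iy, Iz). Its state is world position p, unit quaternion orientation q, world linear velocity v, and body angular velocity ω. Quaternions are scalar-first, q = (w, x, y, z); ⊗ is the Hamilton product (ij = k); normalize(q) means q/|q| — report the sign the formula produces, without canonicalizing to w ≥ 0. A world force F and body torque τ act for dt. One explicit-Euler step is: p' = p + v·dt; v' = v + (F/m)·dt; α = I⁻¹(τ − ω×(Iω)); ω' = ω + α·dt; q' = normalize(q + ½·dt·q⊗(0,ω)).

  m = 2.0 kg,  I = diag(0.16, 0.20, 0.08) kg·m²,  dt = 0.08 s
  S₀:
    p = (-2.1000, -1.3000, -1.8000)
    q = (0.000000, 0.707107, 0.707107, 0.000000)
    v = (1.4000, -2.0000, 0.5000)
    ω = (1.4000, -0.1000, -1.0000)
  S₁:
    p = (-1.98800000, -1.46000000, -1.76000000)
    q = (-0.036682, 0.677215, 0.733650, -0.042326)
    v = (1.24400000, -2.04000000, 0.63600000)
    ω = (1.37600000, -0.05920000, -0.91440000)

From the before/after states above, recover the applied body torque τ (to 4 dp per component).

τ = (-0.0600, -0.0100, 0.0800)

Δω = ω₁−ω₀ = (-0.02400000, 0.04080000, 0.08560000)
τ = I·(Δω/dt) + ω₀×(Iω₀) = (-0.0600, -0.0100, 0.0800)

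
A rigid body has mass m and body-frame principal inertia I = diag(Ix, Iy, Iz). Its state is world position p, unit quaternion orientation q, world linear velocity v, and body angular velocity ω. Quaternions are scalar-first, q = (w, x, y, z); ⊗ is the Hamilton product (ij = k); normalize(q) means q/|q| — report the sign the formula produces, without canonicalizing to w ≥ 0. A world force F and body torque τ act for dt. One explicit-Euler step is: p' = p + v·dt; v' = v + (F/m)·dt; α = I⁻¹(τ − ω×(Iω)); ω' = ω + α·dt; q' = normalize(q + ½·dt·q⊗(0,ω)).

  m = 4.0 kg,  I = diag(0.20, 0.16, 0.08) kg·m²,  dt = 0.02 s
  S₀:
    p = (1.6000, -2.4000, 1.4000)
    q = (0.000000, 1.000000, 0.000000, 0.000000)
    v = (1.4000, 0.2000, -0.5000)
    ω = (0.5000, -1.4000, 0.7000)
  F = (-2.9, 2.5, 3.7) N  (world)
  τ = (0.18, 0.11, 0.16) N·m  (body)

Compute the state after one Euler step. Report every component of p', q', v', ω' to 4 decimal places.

p' = (1.6280, -2.3960, 1.3900)
q' = (-0.0050, 0.9999, -0.0070, -0.0140)
v' = (1.3855, 0.2125, -0.4815)
ω' = (0.5102, -1.3915, 0.7330)

a = (-0.7250, 0.6250, 0.9250)
p' = p + v·dt = (1.6280, -2.3960, 1.3900)
v + (F/m)dt = (1.3855, 0.2125, -0.4815)
ω×(Iω) gyroscopic = (0.0784, 0.0420, 0.0280)
α = I⁻¹(τ − ω×Iω) = (0.5080, 0.4250, 1.6500)
ω + α·dt = (0.5102, -1.3915, 0.7330)
q⊗(0,ω) = (-0.5000000, 0.0000000, -0.7000000, -1.4000000)
updated quaternion q' = (-0.0050, 0.9999, -0.0070, -0.0140)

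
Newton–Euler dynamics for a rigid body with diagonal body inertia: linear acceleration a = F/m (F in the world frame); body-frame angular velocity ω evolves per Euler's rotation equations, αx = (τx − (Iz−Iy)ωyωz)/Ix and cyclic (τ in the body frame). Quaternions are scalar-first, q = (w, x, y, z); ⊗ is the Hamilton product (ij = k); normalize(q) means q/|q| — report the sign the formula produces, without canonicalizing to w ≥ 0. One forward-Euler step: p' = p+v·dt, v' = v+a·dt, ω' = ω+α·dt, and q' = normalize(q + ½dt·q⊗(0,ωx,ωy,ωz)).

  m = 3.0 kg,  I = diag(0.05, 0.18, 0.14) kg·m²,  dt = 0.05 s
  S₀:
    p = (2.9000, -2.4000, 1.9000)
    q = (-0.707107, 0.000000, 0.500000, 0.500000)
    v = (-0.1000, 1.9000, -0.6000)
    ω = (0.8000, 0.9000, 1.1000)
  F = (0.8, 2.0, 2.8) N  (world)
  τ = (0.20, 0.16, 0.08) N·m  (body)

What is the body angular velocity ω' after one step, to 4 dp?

ω' = (1.0396, 0.9664, 1.0951)

angular accel α = (4.7920, 1.3289, -0.0971)
new body rate ω' = (1.0396, 0.9664, 1.0951)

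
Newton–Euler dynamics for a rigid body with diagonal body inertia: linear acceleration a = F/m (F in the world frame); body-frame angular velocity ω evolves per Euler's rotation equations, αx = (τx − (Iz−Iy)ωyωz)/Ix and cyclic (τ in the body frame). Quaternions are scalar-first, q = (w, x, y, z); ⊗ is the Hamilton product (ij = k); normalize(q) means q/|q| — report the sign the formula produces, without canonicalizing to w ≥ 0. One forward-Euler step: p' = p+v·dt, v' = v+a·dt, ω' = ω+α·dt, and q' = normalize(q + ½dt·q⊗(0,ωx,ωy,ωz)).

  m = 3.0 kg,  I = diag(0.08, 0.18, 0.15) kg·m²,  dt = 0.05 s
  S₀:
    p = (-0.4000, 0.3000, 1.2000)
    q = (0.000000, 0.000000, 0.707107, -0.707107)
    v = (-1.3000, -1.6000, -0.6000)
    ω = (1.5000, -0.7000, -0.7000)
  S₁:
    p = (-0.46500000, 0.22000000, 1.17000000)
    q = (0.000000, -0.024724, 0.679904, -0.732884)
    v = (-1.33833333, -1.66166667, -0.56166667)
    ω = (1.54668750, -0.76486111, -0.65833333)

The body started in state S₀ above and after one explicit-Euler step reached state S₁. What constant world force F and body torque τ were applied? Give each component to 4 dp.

Δω = ω₁−ω₀ = (0.04668750, -0.06486111, 0.04166667)
applied torque τ = (0.0600, -0.1600, 0.0200)
v₁ − v₀ = (-0.03833333, -0.06166667, 0.03833333)
applied force F = (-2.3000, -3.7000, 2.3000)

F = (-2.3000, -3.7000, 2.3000)
τ = (0.0600, -0.1600, 0.0200)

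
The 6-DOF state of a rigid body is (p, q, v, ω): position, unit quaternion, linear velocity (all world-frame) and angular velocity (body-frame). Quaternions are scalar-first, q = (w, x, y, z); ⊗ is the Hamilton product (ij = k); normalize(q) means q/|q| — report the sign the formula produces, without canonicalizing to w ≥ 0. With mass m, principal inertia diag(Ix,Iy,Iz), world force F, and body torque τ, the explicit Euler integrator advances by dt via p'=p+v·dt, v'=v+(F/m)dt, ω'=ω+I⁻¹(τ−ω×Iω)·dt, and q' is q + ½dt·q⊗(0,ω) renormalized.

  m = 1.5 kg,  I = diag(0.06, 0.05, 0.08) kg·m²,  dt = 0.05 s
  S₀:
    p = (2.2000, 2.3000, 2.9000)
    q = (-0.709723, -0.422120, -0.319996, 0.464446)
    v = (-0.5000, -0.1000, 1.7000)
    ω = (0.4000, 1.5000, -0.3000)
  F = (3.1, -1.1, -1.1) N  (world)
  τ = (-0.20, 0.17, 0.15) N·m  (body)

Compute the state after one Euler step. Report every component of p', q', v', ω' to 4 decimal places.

ω×(Iω) gyroscopic = (-0.0135, 0.0024, -0.0060)
(τ − ω×Iω)/I = (-3.1083, 3.3520, 1.9500)
ω' = ω + α·dt = (0.2446, 1.6676, -0.2025)
q⊗(0,ω) = (0.7881758, -0.8845594, -1.0054421, -0.2922647)
q + ½dt·q⊗(0,ω), renormalized = (-0.6895, -0.4439, -0.3449, 0.4568)
linear accel F/m = (2.0667, -0.7333, -0.7333)
new position p' = (2.1750, 2.2950, 2.9850)
v' = v + a·dt = (-0.3967, -0.1367, 1.6633)

p' = (2.1750, 2.2950, 2.9850)
q' = (-0.6895, -0.4439, -0.3449, 0.4568)
v' = (-0.3967, -0.1367, 1.6633)
ω' = (0.2446, 1.6676, -0.2025)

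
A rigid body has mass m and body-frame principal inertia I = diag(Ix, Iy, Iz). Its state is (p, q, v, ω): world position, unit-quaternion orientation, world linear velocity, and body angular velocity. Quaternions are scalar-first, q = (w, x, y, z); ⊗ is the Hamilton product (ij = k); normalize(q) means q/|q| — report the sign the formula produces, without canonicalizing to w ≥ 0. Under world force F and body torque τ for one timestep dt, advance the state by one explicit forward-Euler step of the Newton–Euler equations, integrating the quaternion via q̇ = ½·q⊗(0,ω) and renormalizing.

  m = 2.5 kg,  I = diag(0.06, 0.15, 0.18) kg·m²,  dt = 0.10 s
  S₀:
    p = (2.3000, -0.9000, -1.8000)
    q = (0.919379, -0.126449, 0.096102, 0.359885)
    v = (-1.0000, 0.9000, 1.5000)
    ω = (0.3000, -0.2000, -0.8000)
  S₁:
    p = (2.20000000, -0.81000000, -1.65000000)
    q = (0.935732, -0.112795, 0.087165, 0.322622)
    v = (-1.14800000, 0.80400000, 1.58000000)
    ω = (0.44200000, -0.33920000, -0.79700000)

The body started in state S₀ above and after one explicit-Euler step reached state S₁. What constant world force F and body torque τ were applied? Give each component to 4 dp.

rate change Δω = (0.14200000, -0.13920000, 0.00300000)
precession coupling = (0.0048, 0.0288, -0.0054)
applied torque τ = (0.0900, -0.1800, 0.0000)
velocity change Δv = (-0.14800000, -0.09600000, 0.08000000)
applied force F = (-3.7000, -2.4000, 2.0000)

F = (-3.7000, -2.4000, 2.0000)
τ = (0.0900, -0.1800, 0.0000)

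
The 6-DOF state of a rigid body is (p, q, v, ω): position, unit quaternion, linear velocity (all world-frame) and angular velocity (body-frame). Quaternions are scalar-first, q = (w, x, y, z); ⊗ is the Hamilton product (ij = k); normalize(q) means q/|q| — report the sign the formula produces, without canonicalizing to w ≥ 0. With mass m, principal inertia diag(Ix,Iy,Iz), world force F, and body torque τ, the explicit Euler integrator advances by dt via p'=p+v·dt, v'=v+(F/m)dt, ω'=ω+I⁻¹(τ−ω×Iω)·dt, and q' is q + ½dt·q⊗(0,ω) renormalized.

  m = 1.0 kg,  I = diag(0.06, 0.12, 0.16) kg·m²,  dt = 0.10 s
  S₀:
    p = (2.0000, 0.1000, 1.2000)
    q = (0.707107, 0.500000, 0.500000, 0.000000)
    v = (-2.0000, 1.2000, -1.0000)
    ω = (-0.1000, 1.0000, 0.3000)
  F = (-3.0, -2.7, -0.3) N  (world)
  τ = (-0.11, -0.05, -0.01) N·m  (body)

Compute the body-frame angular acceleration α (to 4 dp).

α = (-2.0333, -0.4417, -0.0250)

precession coupling ω×(Iω) = (0.0120, 0.0030, -0.0060)
α = I⁻¹(τ − ω×Iω) = (-2.0333, -0.4417, -0.0250)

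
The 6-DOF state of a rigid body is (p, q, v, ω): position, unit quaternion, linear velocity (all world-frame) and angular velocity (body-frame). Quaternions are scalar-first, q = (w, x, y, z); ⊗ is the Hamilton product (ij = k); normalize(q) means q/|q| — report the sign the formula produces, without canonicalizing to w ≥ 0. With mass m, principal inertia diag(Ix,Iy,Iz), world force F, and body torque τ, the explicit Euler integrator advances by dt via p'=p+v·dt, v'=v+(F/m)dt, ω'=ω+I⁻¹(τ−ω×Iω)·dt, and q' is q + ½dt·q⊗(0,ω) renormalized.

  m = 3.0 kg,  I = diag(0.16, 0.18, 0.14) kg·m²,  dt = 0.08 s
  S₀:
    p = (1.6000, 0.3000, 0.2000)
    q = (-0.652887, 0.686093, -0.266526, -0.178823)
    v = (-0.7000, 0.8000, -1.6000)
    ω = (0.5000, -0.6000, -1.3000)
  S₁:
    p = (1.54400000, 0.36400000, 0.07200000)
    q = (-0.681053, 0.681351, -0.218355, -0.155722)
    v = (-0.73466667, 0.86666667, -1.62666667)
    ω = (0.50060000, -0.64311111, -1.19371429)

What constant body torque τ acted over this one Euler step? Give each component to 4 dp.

ω₁ − ω₀ = (0.00060000, -0.04311111, 0.10628571)
gyro term ω₀×Iω₀ = (-0.0312, -0.0130, -0.0060)
I·α + gyro = (-0.0300, -0.1100, 0.1800)

τ = (-0.0300, -0.1100, 0.1800)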